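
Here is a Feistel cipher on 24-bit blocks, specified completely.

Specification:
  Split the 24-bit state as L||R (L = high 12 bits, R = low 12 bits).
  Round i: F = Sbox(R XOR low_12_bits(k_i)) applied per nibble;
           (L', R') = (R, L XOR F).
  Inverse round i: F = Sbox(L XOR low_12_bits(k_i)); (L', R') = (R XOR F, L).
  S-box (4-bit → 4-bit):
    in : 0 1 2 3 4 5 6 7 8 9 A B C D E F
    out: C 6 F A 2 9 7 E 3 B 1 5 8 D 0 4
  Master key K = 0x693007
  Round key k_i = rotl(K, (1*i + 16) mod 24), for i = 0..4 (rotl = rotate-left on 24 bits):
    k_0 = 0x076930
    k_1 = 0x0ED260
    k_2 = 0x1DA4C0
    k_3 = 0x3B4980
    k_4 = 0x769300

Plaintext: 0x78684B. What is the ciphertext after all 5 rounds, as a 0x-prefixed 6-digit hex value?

s_0 = plaintext = 0x78684B
s_1 = Round(s_0, k_0) = 0x84B163
s_2 = Round(s_1, k_1) = 0x163281
s_3 = Round(s_2, k_2) = 0x281645
s_4 = Round(s_3, k_3) = 0x645608
s_5 = Round(s_4, k_4) = 0x608F86

0x608F86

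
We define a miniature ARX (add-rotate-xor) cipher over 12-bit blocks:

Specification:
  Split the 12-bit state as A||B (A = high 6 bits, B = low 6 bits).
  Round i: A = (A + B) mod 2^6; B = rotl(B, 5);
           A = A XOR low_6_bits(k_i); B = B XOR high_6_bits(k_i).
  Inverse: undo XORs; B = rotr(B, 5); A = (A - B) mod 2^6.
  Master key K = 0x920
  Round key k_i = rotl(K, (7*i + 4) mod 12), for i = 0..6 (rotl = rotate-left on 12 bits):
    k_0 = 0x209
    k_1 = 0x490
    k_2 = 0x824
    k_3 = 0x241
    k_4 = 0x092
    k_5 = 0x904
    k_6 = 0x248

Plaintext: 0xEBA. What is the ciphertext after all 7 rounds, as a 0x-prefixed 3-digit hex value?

0x541

s_0 = plaintext = 0xEBA
s_1 = Round(s_0, k_0) = 0xF55
s_2 = Round(s_1, k_1) = 0x0B8
s_3 = Round(s_2, k_2) = 0x7BC
s_4 = Round(s_3, k_3) = 0x6D7
s_5 = Round(s_4, k_4) = 0x829
s_6 = Round(s_5, k_5) = 0x350
s_7 = Round(s_6, k_6) = 0x541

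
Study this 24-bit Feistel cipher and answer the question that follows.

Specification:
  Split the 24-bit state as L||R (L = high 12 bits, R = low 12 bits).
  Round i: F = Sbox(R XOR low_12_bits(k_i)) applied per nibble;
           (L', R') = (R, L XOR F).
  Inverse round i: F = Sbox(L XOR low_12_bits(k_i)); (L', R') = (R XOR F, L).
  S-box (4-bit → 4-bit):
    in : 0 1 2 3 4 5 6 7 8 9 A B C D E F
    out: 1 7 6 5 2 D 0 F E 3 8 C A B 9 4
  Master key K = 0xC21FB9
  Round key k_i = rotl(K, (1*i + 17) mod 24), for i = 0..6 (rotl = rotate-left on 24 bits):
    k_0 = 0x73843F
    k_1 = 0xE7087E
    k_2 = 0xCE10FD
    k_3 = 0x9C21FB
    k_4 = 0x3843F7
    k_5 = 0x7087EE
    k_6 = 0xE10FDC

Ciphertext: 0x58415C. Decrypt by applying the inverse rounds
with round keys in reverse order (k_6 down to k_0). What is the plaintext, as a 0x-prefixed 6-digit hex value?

0x957B33

s_0 = ciphertext = 0x58415C
s_1 = InvRound(s_0, k_6) = 0x982584
s_2 = InvRound(s_1, k_5) = 0xC8E982
s_3 = InvRound(s_2, k_4) = 0xD71C8E
s_4 = InvRound(s_3, k_3) = 0x666D71
s_5 = InvRound(s_4, k_2) = 0xD4D666
s_6 = InvRound(s_5, k_1) = 0xB33D4D
s_7 = InvRound(s_6, k_0) = 0x957B33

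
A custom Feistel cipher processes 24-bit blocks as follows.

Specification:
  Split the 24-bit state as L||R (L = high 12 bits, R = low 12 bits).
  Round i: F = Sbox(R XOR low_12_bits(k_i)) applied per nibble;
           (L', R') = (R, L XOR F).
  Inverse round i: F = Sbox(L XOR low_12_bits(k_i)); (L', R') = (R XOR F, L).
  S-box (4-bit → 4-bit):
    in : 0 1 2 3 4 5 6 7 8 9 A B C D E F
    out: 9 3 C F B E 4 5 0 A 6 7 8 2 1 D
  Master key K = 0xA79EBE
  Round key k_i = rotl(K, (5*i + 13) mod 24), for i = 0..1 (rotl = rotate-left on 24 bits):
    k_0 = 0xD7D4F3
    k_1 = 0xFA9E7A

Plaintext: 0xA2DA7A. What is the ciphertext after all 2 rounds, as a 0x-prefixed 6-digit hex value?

0xB27498

s_0 = plaintext = 0xA2DA7A
s_1 = Round(s_0, k_0) = 0xA7AB27
s_2 = Round(s_1, k_1) = 0xB27498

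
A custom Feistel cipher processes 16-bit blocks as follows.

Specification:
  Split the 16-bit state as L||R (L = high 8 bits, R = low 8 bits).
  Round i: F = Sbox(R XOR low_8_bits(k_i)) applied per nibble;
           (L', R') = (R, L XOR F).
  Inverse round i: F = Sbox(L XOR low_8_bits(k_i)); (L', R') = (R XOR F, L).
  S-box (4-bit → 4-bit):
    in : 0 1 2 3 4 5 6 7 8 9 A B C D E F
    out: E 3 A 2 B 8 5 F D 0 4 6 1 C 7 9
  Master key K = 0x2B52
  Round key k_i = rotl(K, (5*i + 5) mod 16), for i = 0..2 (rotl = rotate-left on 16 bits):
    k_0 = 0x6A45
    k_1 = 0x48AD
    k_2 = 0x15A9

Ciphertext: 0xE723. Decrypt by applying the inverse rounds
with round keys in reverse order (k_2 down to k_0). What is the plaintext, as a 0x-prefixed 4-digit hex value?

0x4EC7

s_0 = ciphertext = 0xE723
s_1 = InvRound(s_0, k_2) = 0x94E7
s_2 = InvRound(s_1, k_1) = 0xC794
s_3 = InvRound(s_2, k_0) = 0x4EC7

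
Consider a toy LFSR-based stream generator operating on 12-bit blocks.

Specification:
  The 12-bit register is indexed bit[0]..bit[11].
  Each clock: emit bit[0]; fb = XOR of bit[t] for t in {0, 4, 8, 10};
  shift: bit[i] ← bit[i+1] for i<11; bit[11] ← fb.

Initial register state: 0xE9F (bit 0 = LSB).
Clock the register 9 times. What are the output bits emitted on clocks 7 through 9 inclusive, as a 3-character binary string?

010

reg_0 = 0xE9F
clock 1: out=1, reg = 0xF4F
clock 2: out=1, reg = 0xFA7
clock 3: out=1, reg = 0xFD3
clock 4: out=1, reg = 0x7E9
clock 5: out=1, reg = 0xBF4
clock 6: out=0, reg = 0x5FA
clock 7: out=0, reg = 0xAFD
clock 8: out=1, reg = 0x57E
clock 9: out=0, reg = 0xABF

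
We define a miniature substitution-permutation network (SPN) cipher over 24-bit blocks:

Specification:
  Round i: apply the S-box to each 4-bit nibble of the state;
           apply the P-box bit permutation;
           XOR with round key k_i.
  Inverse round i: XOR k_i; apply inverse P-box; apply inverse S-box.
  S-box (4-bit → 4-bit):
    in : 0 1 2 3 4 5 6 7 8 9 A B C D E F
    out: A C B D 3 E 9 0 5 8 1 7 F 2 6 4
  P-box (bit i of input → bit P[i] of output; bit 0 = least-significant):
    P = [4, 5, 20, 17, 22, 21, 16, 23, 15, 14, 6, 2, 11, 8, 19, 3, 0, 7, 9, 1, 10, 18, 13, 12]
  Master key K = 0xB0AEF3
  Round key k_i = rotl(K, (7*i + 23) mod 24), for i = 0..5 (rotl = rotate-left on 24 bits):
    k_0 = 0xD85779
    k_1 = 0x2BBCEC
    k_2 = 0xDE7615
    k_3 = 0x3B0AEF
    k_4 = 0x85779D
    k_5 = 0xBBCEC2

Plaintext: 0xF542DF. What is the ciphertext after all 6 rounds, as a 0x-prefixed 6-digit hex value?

s_0 = plaintext = 0xF542DF
s_1 = Round(s_0, k_0) = 0xE8BCFF
s_2 = Round(s_1, k_1) = 0x3657A9
s_3 = Round(s_2, k_2) = 0x94431E
s_4 = Round(s_3, k_3) = 0xAA930A
s_5 = Round(s_4, k_4) = 0x25F3C0
s_6 = Round(s_5, k_5) = 0x545824

0x545824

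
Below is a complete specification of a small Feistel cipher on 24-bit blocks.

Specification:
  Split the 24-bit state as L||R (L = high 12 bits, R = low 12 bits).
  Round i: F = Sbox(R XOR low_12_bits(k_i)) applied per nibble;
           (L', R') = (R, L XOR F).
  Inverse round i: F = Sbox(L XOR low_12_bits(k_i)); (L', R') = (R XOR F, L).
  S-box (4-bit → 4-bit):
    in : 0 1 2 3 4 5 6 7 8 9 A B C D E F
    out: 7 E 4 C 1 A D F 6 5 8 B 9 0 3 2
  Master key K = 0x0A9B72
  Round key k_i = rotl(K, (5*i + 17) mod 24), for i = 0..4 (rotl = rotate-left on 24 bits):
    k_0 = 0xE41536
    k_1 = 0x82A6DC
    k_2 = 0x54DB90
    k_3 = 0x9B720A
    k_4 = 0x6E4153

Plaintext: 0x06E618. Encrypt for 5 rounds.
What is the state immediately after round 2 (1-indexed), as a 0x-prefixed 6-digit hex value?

0xC2DE36

s_0 = plaintext = 0x06E618
s_1 = Round(s_0, k_0) = 0x618C2D
s_2 = Round(s_1, k_1) = 0xC2DE36
s_3 = Round(s_2, k_2) = 0xE366A0
s_4 = Round(s_3, k_3) = 0x6A0FBE
s_5 = Round(s_4, k_4) = 0xFBE590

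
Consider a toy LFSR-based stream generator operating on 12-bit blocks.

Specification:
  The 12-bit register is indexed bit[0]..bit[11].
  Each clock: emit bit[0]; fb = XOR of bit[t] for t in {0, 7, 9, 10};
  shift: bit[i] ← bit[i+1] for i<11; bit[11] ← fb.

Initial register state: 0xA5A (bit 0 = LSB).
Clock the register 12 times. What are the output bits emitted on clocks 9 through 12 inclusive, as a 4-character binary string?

reg_0 = 0xA5A
clock 1: out=0, reg = 0xD2D
clock 2: out=1, reg = 0x696
clock 3: out=0, reg = 0xB4B
clock 4: out=1, reg = 0x5A5
clock 5: out=1, reg = 0xAD2
clock 6: out=0, reg = 0x569
clock 7: out=1, reg = 0x2B4
clock 8: out=0, reg = 0x15A
clock 9: out=0, reg = 0x0AD
clock 10: out=1, reg = 0x056
clock 11: out=0, reg = 0x02B
clock 12: out=1, reg = 0x815

0101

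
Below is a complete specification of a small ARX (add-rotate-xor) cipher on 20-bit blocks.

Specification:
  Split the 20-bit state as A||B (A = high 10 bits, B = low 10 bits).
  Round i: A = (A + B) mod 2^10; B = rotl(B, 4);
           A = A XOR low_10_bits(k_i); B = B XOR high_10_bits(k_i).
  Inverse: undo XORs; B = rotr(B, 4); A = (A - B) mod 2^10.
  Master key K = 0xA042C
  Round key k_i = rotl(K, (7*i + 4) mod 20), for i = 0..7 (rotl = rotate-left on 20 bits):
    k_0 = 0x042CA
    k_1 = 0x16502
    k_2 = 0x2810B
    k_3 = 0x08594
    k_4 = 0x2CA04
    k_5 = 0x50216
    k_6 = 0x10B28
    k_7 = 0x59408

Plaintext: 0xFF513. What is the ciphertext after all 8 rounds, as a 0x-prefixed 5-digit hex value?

s_0 = plaintext = 0xFF513
s_1 = Round(s_0, k_0) = 0xF6924
s_2 = Round(s_1, k_1) = 0x7F21D
s_3 = Round(s_2, k_2) = 0x44978
s_4 = Round(s_3, k_3) = 0xC7BA4
s_5 = Round(s_4, k_4) = 0x31AFC
s_6 = Round(s_5, k_5) = 0x7528B
s_7 = Round(s_6, k_6) = 0xDDCF8
s_8 = Round(s_7, k_7) = 0x19EE6

0x19EE6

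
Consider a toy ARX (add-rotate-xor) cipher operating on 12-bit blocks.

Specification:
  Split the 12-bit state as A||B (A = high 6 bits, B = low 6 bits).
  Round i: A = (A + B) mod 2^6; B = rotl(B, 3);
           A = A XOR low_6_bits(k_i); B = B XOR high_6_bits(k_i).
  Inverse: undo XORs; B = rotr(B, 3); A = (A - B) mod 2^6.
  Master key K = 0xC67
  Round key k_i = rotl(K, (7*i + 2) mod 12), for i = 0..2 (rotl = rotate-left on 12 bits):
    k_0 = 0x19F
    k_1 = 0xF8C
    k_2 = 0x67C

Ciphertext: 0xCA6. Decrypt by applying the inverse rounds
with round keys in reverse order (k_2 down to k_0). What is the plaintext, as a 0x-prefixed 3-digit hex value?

s_0 = ciphertext = 0xCA6
s_1 = InvRound(s_0, k_2) = 0x3FF
s_2 = InvRound(s_1, k_1) = 0xEC8
s_3 = InvRound(s_2, k_0) = 0xCF1

0xCF1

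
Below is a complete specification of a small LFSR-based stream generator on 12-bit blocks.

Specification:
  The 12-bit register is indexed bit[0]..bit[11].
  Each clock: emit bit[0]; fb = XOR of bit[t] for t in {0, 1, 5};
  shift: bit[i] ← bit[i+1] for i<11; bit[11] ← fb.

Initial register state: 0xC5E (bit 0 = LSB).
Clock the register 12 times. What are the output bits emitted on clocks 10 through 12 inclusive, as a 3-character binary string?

reg_0 = 0xC5E
clock 1: out=0, reg = 0xE2F
clock 2: out=1, reg = 0xF17
clock 3: out=1, reg = 0x78B
clock 4: out=1, reg = 0x3C5
clock 5: out=1, reg = 0x9E2
clock 6: out=0, reg = 0x4F1
clock 7: out=1, reg = 0x278
clock 8: out=0, reg = 0x93C
clock 9: out=0, reg = 0xC9E
clock 10: out=0, reg = 0xE4F
clock 11: out=1, reg = 0x727
clock 12: out=1, reg = 0xB93

011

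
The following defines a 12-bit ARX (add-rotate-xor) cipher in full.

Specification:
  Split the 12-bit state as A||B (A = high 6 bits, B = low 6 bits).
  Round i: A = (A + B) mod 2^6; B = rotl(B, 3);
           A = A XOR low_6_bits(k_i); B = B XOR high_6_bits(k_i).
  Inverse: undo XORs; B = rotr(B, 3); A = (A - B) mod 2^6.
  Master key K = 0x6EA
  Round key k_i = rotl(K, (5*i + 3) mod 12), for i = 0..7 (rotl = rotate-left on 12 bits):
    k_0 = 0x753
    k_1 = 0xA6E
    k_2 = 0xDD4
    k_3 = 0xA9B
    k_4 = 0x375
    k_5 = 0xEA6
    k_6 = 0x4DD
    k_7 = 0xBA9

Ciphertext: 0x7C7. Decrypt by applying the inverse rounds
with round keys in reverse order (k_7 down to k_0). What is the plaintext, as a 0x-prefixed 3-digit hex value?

s_0 = ciphertext = 0x7C7
s_1 = InvRound(s_0, k_7) = 0xA4D
s_2 = InvRound(s_1, k_6) = 0x073
s_3 = InvRound(s_2, k_5) = 0x789
s_4 = InvRound(s_3, k_4) = 0x2E0
s_5 = InvRound(s_4, k_3) = 0xFD1
s_6 = InvRound(s_5, k_2) = 0xDF4
s_7 = InvRound(s_6, k_1) = 0xBAB
s_8 = InvRound(s_7, k_0) = 0x1F6

0x1F6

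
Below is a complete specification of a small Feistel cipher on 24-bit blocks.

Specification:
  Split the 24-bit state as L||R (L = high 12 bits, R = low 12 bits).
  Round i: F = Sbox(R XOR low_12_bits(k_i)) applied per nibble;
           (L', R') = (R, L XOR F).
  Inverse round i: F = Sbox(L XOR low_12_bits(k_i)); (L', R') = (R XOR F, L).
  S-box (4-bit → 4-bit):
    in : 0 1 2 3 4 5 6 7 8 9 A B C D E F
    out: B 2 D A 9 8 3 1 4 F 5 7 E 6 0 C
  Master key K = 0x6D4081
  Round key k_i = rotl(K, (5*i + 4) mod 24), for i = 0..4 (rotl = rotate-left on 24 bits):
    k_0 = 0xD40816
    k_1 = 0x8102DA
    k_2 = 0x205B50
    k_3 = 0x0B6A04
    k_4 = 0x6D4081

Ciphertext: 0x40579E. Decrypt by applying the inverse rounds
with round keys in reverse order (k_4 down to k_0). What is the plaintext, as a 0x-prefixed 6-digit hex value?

s_0 = ciphertext = 0x40579E
s_1 = InvRound(s_0, k_4) = 0xED7405
s_2 = InvRound(s_1, k_3) = 0xD6FED7
s_3 = InvRound(s_2, k_2) = 0xD7BD6F
s_4 = InvRound(s_3, k_1) = 0x13DD7B
s_5 = InvRound(s_4, k_0) = 0x2AC13D

0x2AC13D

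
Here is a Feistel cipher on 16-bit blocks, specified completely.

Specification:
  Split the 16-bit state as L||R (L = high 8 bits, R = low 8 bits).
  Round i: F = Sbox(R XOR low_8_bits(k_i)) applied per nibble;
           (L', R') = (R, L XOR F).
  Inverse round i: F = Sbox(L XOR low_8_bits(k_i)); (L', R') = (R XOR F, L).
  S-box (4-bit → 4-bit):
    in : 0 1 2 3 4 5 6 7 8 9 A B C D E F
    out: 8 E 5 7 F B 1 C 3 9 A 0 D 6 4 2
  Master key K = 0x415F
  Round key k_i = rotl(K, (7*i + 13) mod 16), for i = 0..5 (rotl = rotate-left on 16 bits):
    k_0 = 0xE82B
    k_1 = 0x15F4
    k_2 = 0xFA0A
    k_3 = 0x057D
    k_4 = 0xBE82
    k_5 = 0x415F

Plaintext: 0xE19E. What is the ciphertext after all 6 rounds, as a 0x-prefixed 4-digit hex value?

0xD8F4

s_0 = plaintext = 0xE19E
s_1 = Round(s_0, k_0) = 0x9EEA
s_2 = Round(s_1, k_1) = 0xEA7A
s_3 = Round(s_2, k_2) = 0x7A22
s_4 = Round(s_3, k_3) = 0x22C8
s_5 = Round(s_4, k_4) = 0xC8D8
s_6 = Round(s_5, k_5) = 0xD8F4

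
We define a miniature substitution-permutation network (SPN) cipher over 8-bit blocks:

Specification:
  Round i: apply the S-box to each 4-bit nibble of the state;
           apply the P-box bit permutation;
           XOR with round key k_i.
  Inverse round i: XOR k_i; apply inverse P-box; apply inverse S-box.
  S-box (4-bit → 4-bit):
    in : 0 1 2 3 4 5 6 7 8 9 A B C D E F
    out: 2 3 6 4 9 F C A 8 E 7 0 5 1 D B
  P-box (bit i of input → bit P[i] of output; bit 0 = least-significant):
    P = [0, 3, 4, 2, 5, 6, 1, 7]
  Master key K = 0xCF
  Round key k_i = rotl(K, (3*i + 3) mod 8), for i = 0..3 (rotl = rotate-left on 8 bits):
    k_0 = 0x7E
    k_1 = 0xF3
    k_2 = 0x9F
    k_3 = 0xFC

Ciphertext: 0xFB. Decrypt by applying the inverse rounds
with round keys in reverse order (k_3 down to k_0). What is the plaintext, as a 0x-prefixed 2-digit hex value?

s_0 = ciphertext = 0xFB
s_1 = InvRound(s_0, k_3) = 0x34
s_2 = InvRound(s_1, k_2) = 0xE1
s_3 = InvRound(s_2, k_1) = 0x33
s_4 = InvRound(s_3, k_0) = 0x0F

0x0F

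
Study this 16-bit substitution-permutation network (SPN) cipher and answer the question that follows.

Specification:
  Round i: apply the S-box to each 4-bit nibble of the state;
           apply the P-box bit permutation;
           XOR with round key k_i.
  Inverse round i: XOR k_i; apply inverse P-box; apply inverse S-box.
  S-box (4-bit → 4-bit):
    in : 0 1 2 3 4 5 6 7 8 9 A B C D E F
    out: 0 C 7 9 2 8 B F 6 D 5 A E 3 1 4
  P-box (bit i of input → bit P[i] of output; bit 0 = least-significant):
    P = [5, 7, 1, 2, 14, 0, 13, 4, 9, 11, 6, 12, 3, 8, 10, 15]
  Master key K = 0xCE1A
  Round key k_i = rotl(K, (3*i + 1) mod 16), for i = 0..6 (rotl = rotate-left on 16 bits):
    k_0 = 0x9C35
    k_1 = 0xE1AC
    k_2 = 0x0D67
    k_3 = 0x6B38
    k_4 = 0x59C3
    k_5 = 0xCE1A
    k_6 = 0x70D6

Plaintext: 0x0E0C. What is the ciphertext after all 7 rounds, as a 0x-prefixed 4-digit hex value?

0xA6B7

s_0 = plaintext = 0x0E0C
s_1 = Round(s_0, k_0) = 0x9EB3
s_2 = Round(s_1, k_1) = 0x6791
s_3 = Round(s_2, k_2) = 0xF639
s_4 = Round(s_3, k_3) = 0x350E
s_5 = Round(s_4, k_4) = 0xC9EB
s_6 = Round(s_5, k_5) = 0x19DE
s_7 = Round(s_6, k_6) = 0xA6B7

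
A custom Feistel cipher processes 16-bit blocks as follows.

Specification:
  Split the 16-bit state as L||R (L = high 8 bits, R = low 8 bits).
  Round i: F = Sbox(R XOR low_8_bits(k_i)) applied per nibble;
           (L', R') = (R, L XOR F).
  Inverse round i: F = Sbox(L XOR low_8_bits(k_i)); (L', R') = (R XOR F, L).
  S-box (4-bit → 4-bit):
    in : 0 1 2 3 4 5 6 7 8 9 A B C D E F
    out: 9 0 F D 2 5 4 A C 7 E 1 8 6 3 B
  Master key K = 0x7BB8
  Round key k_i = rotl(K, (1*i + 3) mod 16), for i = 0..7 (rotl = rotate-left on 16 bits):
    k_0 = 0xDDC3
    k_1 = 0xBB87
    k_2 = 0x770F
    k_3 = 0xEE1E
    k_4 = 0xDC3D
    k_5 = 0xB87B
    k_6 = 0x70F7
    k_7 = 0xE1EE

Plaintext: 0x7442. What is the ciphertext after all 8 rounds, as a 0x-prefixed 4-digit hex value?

0x2BA1

s_0 = plaintext = 0x7442
s_1 = Round(s_0, k_0) = 0x42B4
s_2 = Round(s_1, k_1) = 0xB49F
s_3 = Round(s_2, k_2) = 0x9FCD
s_4 = Round(s_3, k_3) = 0xCDF2
s_5 = Round(s_4, k_4) = 0xF246
s_6 = Round(s_5, k_5) = 0x4624
s_7 = Round(s_6, k_6) = 0x242B
s_8 = Round(s_7, k_7) = 0x2BA1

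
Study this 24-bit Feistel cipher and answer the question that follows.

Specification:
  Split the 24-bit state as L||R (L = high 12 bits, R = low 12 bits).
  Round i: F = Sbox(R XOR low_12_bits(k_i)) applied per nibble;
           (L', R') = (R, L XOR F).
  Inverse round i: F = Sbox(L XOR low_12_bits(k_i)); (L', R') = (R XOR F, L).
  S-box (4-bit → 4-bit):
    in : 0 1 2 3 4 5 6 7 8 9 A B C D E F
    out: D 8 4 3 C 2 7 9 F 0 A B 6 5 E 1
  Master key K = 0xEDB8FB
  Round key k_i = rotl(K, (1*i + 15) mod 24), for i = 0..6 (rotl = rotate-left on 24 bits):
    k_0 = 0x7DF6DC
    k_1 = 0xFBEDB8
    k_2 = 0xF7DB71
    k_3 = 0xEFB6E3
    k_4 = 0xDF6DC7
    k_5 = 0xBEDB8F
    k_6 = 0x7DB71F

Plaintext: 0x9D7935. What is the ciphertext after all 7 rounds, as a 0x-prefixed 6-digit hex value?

s_0 = plaintext = 0x9D7935
s_1 = Round(s_0, k_0) = 0x935837
s_2 = Round(s_1, k_1) = 0x837BC4
s_3 = Round(s_2, k_2) = 0xBC4585
s_4 = Round(s_3, k_3) = 0x5858B3
s_5 = Round(s_4, k_4) = 0x8B3719
s_6 = Round(s_5, k_5) = 0x719EB4
s_7 = Round(s_6, k_6) = 0xEB47B2

0xEB47B2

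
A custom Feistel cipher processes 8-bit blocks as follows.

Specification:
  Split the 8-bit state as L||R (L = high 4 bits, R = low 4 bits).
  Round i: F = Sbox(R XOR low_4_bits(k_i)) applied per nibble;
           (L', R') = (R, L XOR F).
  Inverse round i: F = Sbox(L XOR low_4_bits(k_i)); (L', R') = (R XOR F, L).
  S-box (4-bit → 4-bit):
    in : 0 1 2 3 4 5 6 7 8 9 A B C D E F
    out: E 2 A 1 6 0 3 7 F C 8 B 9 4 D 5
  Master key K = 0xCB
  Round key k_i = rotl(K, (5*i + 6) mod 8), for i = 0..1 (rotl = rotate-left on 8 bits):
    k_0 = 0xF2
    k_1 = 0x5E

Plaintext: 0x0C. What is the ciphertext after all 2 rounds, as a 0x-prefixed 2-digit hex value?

0xDD

s_0 = plaintext = 0x0C
s_1 = Round(s_0, k_0) = 0xCD
s_2 = Round(s_1, k_1) = 0xDD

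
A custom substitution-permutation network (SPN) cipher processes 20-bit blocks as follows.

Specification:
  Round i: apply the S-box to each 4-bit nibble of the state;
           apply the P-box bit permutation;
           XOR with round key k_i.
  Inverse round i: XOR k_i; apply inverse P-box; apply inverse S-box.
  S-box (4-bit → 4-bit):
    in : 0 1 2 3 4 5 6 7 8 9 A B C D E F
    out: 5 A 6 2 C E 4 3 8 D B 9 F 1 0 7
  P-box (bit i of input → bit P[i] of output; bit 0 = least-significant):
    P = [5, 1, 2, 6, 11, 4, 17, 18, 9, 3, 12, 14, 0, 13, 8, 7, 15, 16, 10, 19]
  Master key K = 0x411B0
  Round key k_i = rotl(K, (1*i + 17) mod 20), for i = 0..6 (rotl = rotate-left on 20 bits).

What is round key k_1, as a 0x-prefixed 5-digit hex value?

0x1046C

K = 0x411B0
k_0 = rotl(K, (1*0+17) mod 20) = rotl(K, 17) = 0x08236
k_1 = rotl(K, (1*1+17) mod 20) = rotl(K, 18) = 0x1046C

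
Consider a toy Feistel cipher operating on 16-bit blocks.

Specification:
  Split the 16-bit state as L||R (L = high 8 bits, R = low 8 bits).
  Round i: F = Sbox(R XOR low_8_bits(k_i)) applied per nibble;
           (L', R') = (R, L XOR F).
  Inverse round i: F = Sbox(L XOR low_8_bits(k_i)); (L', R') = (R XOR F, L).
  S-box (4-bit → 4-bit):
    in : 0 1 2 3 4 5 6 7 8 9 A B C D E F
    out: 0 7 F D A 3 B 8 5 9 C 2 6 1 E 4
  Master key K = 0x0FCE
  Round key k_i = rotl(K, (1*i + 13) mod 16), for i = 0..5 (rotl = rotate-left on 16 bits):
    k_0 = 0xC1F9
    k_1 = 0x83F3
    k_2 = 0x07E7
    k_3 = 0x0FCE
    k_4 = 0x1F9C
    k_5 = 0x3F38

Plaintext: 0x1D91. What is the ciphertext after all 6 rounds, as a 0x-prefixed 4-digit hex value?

0x3BC8

s_0 = plaintext = 0x1D91
s_1 = Round(s_0, k_0) = 0x91A8
s_2 = Round(s_1, k_1) = 0xA8A3
s_3 = Round(s_2, k_2) = 0xA302
s_4 = Round(s_3, k_3) = 0x02C5
s_5 = Round(s_4, k_4) = 0xC53B
s_6 = Round(s_5, k_5) = 0x3BC8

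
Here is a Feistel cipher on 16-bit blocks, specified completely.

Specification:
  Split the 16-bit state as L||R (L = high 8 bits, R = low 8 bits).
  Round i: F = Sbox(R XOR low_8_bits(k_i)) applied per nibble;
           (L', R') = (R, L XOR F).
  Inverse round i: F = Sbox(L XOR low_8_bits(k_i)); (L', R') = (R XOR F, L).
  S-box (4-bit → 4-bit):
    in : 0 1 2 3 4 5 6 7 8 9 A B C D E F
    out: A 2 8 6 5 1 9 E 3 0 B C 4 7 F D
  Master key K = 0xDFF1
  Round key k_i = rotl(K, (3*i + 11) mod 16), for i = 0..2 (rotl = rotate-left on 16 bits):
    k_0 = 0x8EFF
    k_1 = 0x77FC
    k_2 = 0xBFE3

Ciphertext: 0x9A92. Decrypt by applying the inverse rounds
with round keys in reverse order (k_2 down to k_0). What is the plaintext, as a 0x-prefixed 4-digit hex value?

0x69A5

s_0 = ciphertext = 0x9A92
s_1 = InvRound(s_0, k_2) = 0x729A
s_2 = InvRound(s_1, k_1) = 0xA572
s_3 = InvRound(s_2, k_0) = 0x69A5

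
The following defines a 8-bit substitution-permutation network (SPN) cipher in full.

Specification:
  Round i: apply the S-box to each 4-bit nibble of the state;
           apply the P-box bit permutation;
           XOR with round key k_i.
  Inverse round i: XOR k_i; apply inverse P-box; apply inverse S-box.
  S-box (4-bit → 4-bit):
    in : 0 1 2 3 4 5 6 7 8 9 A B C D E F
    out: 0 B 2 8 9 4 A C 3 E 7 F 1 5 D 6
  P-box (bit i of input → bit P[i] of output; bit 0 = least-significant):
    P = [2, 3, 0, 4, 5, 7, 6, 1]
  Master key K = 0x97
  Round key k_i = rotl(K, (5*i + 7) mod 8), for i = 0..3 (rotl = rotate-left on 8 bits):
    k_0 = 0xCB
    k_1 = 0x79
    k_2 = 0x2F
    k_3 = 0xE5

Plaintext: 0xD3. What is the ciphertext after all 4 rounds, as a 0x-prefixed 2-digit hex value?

s_0 = plaintext = 0xD3
s_1 = Round(s_0, k_0) = 0xBB
s_2 = Round(s_1, k_1) = 0x86
s_3 = Round(s_2, k_2) = 0x97
s_4 = Round(s_3, k_3) = 0x36

0x36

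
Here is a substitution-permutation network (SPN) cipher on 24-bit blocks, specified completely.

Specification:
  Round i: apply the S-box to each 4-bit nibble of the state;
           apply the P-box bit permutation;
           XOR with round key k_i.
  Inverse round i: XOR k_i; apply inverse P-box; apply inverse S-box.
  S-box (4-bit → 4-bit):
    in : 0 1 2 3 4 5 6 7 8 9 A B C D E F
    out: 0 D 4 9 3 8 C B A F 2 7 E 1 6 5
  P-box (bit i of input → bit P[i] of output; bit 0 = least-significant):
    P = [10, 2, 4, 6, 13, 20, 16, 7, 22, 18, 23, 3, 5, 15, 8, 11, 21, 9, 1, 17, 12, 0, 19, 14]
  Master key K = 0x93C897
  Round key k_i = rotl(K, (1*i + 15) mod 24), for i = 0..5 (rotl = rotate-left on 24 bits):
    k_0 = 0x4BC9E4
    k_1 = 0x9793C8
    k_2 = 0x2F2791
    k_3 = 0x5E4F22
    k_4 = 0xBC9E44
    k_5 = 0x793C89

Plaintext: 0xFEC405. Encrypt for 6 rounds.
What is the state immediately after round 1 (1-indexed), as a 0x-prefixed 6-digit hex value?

s_0 = plaintext = 0xFEC405
s_1 = Round(s_0, k_0) = 0x0752A6
s_2 = Round(s_1, k_1) = 0x259998
s_3 = Round(s_2, k_2) = 0xF08E7D
s_4 = Round(s_3, k_3) = 0xC2F3A2
s_5 = Round(s_4, k_4) = 0xE4DF7F
s_6 = Round(s_5, k_5) = 0x811A38

0x0752A6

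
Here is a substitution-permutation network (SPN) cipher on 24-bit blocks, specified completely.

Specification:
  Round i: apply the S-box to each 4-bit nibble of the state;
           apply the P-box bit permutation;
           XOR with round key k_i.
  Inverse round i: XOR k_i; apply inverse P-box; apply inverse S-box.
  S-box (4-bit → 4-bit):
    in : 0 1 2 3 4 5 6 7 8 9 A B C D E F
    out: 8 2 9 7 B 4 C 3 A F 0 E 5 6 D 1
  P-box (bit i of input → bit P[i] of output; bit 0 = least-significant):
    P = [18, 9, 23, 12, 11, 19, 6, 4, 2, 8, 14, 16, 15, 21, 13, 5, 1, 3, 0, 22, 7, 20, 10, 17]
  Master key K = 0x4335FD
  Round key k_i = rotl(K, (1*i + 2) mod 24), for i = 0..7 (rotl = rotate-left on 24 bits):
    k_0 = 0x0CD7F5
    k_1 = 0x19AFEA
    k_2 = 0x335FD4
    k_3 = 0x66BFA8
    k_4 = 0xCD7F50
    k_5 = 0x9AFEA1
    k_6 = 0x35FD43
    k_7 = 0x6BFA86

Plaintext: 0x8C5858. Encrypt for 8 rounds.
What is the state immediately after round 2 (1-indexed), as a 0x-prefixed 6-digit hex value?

0x801E9C

s_0 = plaintext = 0x8C5858
s_1 = Round(s_0, k_0) = 0x1FE4B6
s_2 = Round(s_1, k_1) = 0x801E9C
s_3 = Round(s_2, k_2) = 0xCC1780
s_4 = Round(s_3, k_3) = 0x4EAA3F
s_5 = Round(s_4, k_4) = 0x937793
s_6 = Round(s_5, k_5) = 0x24717E
s_7 = Round(s_6, k_6) = 0xDB64C9
s_8 = Round(s_7, k_7) = 0xBEC5EB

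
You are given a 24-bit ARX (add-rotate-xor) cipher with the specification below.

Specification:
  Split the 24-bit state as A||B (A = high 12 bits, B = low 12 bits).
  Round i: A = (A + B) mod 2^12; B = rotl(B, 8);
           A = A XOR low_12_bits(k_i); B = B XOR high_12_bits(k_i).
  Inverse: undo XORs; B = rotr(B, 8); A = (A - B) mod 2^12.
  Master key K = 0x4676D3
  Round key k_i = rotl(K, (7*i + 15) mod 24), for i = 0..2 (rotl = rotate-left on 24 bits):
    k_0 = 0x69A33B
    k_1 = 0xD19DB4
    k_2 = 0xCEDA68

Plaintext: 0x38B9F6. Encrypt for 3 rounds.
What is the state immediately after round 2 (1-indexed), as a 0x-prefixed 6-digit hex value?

0x30B819

s_0 = plaintext = 0x38B9F6
s_1 = Round(s_0, k_0) = 0xEBA005
s_2 = Round(s_1, k_1) = 0x30B819
s_3 = Round(s_2, k_2) = 0x14C56C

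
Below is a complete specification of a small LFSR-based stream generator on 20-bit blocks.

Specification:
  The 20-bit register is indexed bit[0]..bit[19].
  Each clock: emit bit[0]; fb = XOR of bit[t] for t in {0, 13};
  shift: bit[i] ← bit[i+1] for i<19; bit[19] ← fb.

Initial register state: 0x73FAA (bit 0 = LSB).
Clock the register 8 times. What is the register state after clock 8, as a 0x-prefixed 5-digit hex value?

reg_0 = 0x73FAA
clock 1: out=0, reg = 0xB9FD5
clock 2: out=1, reg = 0xDCFEA
clock 3: out=0, reg = 0x6E7F5
clock 4: out=1, reg = 0x373FA
clock 5: out=0, reg = 0x9B9FD
clock 6: out=1, reg = 0x4DCFE
clock 7: out=0, reg = 0x26E7F
clock 8: out=1, reg = 0x1373F

0x1373F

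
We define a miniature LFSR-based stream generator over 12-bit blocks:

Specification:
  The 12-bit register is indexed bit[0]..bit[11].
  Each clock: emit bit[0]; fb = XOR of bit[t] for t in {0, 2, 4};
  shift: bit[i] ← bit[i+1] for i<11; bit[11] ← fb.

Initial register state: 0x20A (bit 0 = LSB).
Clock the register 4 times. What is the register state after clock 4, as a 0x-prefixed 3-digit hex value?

reg_0 = 0x20A
clock 1: out=0, reg = 0x105
clock 2: out=1, reg = 0x082
clock 3: out=0, reg = 0x041
clock 4: out=1, reg = 0x820

0x820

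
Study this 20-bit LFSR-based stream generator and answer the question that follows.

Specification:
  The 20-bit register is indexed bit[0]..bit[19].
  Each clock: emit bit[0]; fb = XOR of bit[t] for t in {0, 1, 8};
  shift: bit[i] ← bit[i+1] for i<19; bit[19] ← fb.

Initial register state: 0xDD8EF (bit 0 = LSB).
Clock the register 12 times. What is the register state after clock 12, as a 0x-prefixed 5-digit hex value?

reg_0 = 0xDD8EF
clock 1: out=1, reg = 0x6EC77
clock 2: out=1, reg = 0x3763B
clock 3: out=1, reg = 0x1BB1D
clock 4: out=1, reg = 0x0DD8E
clock 5: out=0, reg = 0x06EC7
clock 6: out=1, reg = 0x03763
clock 7: out=1, reg = 0x81BB1
clock 8: out=1, reg = 0x40DD8
clock 9: out=0, reg = 0xA06EC
clock 10: out=0, reg = 0x50376
clock 11: out=0, reg = 0x281BB
clock 12: out=1, reg = 0x940DD

0x940DD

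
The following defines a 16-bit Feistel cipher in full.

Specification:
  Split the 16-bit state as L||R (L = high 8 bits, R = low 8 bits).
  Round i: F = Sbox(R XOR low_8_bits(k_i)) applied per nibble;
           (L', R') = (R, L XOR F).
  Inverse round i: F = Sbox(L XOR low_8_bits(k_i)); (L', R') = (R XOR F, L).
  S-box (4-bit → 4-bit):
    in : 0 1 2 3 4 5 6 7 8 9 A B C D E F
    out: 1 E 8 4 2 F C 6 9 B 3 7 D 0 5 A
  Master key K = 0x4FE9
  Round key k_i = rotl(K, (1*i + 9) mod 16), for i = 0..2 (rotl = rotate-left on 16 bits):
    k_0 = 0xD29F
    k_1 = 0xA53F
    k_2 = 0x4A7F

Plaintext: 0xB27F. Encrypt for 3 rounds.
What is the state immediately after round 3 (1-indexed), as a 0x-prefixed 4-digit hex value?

0x72F3

s_0 = plaintext = 0xB27F
s_1 = Round(s_0, k_0) = 0x7FE3
s_2 = Round(s_1, k_1) = 0xE372
s_3 = Round(s_2, k_2) = 0x72F3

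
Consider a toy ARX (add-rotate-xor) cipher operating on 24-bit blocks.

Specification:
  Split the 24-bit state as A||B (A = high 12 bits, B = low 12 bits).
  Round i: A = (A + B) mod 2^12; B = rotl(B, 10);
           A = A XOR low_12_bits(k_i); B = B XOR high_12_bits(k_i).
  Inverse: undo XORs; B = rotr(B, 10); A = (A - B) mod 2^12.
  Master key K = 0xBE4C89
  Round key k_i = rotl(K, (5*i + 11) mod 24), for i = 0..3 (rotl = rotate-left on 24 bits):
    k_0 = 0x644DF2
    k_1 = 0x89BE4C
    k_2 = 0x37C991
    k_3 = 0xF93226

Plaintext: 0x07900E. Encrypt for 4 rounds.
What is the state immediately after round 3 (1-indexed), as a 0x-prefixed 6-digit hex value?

0x56BABE

s_0 = plaintext = 0x07900E
s_1 = Round(s_0, k_0) = 0xD75E47
s_2 = Round(s_1, k_1) = 0x5F070A
s_3 = Round(s_2, k_2) = 0x56BABE
s_4 = Round(s_3, k_3) = 0x20F53C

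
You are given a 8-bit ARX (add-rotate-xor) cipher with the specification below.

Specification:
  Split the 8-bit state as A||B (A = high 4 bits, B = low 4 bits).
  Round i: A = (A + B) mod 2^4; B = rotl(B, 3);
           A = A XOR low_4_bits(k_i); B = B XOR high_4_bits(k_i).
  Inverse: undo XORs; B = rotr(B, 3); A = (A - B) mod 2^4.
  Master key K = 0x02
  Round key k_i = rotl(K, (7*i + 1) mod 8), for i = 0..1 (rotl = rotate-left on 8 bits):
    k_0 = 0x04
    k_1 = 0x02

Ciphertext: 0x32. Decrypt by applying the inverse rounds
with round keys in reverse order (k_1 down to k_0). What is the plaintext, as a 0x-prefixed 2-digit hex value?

s_0 = ciphertext = 0x32
s_1 = InvRound(s_0, k_1) = 0xD4
s_2 = InvRound(s_1, k_0) = 0x18

0x18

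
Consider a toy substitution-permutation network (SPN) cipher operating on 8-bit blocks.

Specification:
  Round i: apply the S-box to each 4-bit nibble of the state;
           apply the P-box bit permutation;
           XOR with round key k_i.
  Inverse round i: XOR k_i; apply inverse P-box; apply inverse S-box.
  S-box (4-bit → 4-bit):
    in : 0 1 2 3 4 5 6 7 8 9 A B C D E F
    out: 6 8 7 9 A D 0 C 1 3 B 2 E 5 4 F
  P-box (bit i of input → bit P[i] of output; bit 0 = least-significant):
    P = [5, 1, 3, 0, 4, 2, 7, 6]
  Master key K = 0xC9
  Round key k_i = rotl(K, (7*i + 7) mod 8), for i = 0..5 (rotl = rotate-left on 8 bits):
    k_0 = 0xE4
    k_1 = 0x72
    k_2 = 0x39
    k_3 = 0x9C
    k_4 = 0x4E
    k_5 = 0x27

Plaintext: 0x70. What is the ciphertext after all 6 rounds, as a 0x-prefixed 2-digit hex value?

0xC7

s_0 = plaintext = 0x70
s_1 = Round(s_0, k_0) = 0x2E
s_2 = Round(s_1, k_1) = 0xEE
s_3 = Round(s_2, k_2) = 0xB1
s_4 = Round(s_3, k_3) = 0x99
s_5 = Round(s_4, k_4) = 0x78
s_6 = Round(s_5, k_5) = 0xC7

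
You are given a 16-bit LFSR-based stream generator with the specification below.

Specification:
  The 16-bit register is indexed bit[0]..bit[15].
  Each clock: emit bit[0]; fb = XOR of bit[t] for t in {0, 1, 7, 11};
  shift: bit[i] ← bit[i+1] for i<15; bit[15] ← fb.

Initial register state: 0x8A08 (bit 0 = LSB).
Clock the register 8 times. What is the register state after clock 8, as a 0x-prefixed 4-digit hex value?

reg_0 = 0x8A08
clock 1: out=0, reg = 0xC504
clock 2: out=0, reg = 0x6282
clock 3: out=0, reg = 0x3141
clock 4: out=1, reg = 0x98A0
clock 5: out=0, reg = 0x4C50
clock 6: out=0, reg = 0xA628
clock 7: out=0, reg = 0x5314
clock 8: out=0, reg = 0x298A

0x298A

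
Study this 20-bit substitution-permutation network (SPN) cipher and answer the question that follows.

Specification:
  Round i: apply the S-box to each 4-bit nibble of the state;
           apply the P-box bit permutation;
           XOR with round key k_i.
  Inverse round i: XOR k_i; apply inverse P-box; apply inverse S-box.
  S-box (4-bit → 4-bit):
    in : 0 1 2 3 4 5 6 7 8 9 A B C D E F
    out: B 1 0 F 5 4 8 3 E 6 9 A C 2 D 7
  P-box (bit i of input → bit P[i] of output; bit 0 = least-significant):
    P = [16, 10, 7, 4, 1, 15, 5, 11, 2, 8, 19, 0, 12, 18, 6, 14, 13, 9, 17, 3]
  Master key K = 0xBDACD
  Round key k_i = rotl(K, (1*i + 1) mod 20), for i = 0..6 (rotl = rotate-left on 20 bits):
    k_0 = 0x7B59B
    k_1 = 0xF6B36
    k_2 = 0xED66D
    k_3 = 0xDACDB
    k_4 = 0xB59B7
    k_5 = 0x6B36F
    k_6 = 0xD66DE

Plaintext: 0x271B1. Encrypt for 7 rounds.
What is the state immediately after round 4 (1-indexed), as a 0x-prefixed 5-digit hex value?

s_0 = plaintext = 0x271B1
s_1 = Round(s_0, k_0) = 0x22D9F
s_2 = Round(s_1, k_1) = 0xEEE96
s_3 = Round(s_2, k_2) = 0x42610
s_4 = Round(s_3, k_3) = 0xE88C8
s_5 = Round(s_4, k_4) = 0x5344E
s_6 = Round(s_5, k_5) = 0x9E399
s_7 = Round(s_6, k_6) = 0x7B13B

0xE88C8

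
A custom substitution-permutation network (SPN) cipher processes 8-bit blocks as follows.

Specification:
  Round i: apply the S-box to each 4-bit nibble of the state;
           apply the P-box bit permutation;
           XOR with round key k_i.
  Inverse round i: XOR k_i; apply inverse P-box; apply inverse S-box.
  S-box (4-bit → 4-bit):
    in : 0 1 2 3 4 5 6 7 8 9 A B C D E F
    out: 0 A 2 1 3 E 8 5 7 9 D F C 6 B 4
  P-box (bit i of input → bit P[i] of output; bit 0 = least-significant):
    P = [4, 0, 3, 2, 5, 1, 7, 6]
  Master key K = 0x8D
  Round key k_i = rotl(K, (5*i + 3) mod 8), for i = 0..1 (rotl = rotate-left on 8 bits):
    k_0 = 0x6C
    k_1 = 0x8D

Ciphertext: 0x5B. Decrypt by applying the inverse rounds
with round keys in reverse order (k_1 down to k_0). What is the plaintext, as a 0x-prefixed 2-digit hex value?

0x3E

s_0 = ciphertext = 0x5B
s_1 = InvRound(s_0, k_1) = 0x59
s_2 = InvRound(s_1, k_0) = 0x3E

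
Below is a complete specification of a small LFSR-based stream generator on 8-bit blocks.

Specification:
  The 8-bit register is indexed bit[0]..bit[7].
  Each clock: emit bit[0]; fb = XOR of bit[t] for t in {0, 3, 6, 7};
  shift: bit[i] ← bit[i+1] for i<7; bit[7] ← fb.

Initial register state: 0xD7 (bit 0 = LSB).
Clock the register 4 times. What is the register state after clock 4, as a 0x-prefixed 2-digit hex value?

0x9D

reg_0 = 0xD7
clock 1: out=1, reg = 0xEB
clock 2: out=1, reg = 0x75
clock 3: out=1, reg = 0x3A
clock 4: out=0, reg = 0x9D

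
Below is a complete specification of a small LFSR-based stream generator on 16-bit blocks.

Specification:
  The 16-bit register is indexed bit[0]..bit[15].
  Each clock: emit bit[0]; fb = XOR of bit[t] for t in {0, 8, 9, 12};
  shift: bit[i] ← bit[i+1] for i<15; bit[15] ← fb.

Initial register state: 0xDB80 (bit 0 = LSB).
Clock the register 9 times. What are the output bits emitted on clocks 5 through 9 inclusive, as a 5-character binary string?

00011

reg_0 = 0xDB80
clock 1: out=0, reg = 0xEDC0
clock 2: out=0, reg = 0xF6E0
clock 3: out=0, reg = 0x7B70
clock 4: out=0, reg = 0xBDB8
clock 5: out=0, reg = 0x5EDC
clock 6: out=0, reg = 0x2F6E
clock 7: out=0, reg = 0x17B7
clock 8: out=1, reg = 0x0BDB
clock 9: out=1, reg = 0x85ED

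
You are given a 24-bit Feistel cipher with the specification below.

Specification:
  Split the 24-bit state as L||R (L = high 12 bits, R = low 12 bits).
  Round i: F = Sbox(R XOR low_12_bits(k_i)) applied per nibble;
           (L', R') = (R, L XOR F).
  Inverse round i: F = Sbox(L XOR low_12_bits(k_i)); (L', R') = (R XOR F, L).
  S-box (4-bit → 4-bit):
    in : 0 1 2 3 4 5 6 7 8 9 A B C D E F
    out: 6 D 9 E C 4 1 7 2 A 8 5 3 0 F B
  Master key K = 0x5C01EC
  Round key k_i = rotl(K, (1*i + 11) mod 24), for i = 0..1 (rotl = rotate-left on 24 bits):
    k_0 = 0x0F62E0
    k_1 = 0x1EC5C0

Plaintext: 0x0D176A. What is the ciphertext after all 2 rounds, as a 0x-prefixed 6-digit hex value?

s_0 = plaintext = 0x0D176A
s_1 = Round(s_0, k_0) = 0x76A4F9
s_2 = Round(s_1, k_1) = 0x4F9A80

0x4F9A80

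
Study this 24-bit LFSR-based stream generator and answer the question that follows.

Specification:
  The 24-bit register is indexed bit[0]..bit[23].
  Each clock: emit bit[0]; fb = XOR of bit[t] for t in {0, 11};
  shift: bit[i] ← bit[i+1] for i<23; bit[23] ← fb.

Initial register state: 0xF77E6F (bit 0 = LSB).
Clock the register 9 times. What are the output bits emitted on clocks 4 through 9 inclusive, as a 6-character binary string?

reg_0 = 0xF77E6F
clock 1: out=1, reg = 0x7BBF37
clock 2: out=1, reg = 0x3DDF9B
clock 3: out=1, reg = 0x1EEFCD
clock 4: out=1, reg = 0x0F77E6
clock 5: out=0, reg = 0x07BBF3
clock 6: out=1, reg = 0x03DDF9
clock 7: out=1, reg = 0x01EEFC
clock 8: out=0, reg = 0x80F77E
clock 9: out=0, reg = 0x407BBF

101100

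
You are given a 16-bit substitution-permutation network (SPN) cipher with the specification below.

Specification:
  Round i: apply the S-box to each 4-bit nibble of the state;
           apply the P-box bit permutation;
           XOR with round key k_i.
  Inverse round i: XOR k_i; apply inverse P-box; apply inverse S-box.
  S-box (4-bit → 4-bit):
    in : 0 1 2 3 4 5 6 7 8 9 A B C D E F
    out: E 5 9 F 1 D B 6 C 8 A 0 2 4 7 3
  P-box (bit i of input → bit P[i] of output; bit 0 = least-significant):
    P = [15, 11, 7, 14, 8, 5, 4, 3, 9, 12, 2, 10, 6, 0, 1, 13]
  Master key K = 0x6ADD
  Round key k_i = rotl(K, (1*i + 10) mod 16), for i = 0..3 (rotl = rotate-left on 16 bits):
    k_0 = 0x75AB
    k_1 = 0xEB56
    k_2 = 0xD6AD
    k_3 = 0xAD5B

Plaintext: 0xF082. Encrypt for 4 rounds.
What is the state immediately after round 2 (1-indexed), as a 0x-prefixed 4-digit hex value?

s_0 = plaintext = 0xF082
s_1 = Round(s_0, k_0) = 0xA1F6
s_2 = Round(s_1, k_1) = 0x0073
s_3 = Round(s_2, k_2) = 0x2A1A
s_4 = Round(s_3, k_3) = 0xD00B

0x0073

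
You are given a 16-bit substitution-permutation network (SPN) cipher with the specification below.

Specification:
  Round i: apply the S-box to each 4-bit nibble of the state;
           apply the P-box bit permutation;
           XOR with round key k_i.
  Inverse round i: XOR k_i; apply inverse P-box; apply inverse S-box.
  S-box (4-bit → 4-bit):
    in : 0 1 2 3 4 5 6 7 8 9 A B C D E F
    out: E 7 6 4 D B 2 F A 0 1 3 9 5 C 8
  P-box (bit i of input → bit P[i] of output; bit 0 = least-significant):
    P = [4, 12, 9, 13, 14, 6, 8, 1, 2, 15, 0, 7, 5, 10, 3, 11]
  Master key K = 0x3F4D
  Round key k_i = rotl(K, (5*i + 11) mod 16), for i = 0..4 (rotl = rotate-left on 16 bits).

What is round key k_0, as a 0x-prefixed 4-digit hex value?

K = 0x3F4D
k_0 = rotl(K, (5*0+11) mod 16) = rotl(K, 11) = 0x69FA

0x69FA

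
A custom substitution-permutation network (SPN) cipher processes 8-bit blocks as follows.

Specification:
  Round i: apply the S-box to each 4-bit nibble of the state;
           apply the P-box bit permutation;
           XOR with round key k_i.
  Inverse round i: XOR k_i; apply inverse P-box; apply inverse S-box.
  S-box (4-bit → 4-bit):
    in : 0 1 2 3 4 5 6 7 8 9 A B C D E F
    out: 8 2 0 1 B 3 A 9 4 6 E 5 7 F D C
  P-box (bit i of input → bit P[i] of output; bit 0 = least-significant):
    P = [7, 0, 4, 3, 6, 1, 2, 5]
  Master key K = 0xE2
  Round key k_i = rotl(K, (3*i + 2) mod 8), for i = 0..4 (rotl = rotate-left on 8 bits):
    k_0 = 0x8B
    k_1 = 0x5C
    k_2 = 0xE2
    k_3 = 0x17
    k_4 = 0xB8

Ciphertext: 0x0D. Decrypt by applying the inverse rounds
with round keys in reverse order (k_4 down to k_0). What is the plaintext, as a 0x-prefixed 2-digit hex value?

0xC8

s_0 = ciphertext = 0x0D
s_1 = InvRound(s_0, k_4) = 0xFC
s_2 = InvRound(s_1, k_3) = 0x44
s_3 = InvRound(s_2, k_2) = 0xA3
s_4 = InvRound(s_3, k_1) = 0xDD
s_5 = InvRound(s_4, k_0) = 0xC8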